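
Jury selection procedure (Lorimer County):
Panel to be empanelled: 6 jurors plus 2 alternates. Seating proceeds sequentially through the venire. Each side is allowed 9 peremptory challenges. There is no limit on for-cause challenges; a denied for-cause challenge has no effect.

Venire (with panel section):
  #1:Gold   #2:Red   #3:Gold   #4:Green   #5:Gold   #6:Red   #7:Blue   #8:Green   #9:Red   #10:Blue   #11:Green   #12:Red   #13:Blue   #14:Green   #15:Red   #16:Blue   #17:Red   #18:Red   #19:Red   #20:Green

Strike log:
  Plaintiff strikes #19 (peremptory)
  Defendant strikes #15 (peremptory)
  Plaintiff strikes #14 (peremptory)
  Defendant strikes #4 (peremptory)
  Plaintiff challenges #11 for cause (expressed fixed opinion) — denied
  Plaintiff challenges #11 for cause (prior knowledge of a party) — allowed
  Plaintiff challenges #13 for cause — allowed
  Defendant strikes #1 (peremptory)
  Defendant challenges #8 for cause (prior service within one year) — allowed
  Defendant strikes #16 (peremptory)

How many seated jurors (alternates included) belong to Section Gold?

Removed: #1, #4, #8, #11, #13, #14, #15, #16, #19.
Seated (8 incl. alternates): #2, #3, #5, #6, #7, #9, #10, #12.
Of those, in Section Gold: #3, #5 → 2.

2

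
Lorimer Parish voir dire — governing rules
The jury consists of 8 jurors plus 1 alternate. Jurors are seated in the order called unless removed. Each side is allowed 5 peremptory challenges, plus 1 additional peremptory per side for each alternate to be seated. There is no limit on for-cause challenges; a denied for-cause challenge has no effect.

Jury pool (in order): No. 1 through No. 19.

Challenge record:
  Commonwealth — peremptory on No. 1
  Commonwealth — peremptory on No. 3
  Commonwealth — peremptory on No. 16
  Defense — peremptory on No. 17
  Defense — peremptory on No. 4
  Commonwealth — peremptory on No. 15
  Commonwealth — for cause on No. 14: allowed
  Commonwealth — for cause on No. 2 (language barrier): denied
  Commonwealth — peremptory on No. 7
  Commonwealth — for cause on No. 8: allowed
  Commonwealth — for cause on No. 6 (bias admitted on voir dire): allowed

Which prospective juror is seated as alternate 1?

19

Removed: #1, #3, #4, #6, #7, #8, #14, #15, #16, #17. (#2 stays — for-cause denied.)
Filling seats in venire order through position 9: #2, #5, #9, #10, #11, #12, #13, #18, #19.
So alternate 1 is #19.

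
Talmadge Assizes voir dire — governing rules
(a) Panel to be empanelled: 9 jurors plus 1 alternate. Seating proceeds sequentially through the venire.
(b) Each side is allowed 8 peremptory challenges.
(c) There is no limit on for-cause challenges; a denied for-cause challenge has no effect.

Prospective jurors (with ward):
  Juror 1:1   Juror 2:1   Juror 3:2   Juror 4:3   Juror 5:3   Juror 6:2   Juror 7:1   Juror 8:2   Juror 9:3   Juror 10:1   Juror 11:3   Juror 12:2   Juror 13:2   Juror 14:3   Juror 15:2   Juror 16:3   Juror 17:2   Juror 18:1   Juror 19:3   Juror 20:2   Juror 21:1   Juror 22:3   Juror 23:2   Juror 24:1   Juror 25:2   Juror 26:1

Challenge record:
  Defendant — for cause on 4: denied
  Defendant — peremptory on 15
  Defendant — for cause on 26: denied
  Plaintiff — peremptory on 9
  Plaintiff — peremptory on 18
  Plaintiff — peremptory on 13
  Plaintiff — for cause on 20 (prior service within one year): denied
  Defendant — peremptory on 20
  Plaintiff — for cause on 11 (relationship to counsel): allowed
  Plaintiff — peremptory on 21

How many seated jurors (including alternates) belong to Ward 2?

4

Removed: #9, #11, #13, #15, #18, #20, #21.
Seated (10 incl. alternates): #1, #2, #3, #4, #5, #6, #7, #8, #10, #12.
Of those, in Ward 2: #3, #6, #8, #12 → 4.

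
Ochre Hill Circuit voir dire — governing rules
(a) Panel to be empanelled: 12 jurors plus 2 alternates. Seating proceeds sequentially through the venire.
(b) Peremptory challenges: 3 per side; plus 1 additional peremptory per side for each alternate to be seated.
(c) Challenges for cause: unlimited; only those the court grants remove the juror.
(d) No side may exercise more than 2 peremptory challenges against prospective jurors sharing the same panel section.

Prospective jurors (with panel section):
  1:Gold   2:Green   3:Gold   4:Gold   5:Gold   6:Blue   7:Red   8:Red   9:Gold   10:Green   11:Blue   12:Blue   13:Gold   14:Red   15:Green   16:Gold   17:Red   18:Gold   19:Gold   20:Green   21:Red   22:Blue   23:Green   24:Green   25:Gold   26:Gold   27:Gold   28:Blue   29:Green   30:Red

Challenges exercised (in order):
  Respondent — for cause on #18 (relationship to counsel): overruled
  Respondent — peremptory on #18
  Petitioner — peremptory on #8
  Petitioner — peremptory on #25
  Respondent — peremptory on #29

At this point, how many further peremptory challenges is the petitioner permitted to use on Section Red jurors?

Petitioner peremptories so far: #8, #25 — 2 of 5 used, 3 left overall.
Against Section Red: #8 — 1 used; per-section cap 2 leaves 1.
Binding limit: min(3, 1) = 1.

1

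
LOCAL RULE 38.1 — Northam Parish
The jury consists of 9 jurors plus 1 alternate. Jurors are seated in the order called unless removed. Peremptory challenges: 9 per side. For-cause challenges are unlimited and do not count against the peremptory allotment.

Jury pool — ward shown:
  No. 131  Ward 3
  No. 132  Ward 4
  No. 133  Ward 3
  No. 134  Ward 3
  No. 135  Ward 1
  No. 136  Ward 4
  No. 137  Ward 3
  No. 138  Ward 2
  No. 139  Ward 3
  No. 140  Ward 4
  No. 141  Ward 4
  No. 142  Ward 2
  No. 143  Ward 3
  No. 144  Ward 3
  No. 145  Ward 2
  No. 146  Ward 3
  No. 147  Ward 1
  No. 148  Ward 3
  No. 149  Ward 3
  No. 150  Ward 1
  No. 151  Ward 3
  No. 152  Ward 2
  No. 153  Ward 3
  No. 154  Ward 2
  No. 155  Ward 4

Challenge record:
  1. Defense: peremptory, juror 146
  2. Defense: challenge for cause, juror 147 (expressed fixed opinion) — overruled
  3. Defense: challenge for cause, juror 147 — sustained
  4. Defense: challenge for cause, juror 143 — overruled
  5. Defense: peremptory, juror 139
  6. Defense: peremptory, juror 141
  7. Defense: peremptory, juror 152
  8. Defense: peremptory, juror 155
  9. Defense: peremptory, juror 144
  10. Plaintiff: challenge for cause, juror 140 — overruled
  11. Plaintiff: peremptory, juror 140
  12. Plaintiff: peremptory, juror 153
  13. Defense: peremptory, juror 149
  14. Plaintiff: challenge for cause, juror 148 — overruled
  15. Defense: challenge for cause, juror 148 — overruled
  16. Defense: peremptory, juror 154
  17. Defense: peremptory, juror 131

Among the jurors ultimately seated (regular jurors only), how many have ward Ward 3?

Removed: #131, #139, #140, #141, #144, #146, #147, #149, #152, #153, #154, #155.
Seated jurors 1–9: #132, #133, #134, #135, #136, #137, #138, #142, #143 (alternates #145 not counted).
Of those, in Ward 3: #133, #134, #137, #143 → 4.

4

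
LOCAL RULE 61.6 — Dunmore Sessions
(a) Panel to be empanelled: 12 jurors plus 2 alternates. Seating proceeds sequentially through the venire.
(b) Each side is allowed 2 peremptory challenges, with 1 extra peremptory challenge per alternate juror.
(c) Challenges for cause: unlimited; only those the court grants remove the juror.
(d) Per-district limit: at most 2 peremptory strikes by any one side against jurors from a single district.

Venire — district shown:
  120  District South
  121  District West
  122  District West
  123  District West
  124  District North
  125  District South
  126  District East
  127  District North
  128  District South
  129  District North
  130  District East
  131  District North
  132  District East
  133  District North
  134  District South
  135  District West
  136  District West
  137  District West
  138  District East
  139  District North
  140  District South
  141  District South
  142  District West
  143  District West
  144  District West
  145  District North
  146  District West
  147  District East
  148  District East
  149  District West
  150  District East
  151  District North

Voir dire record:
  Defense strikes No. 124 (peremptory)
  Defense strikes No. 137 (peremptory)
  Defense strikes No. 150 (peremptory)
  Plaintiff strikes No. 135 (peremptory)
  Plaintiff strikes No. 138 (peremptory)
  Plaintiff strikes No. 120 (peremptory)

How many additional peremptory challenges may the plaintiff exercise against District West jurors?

1

Plaintiff peremptories so far: #135, #138, #120 — 3 of 4 used, 1 left overall.
Against District West: #135 — 1 used; per-district cap 2 leaves 1.
Binding limit: min(1, 1) = 1.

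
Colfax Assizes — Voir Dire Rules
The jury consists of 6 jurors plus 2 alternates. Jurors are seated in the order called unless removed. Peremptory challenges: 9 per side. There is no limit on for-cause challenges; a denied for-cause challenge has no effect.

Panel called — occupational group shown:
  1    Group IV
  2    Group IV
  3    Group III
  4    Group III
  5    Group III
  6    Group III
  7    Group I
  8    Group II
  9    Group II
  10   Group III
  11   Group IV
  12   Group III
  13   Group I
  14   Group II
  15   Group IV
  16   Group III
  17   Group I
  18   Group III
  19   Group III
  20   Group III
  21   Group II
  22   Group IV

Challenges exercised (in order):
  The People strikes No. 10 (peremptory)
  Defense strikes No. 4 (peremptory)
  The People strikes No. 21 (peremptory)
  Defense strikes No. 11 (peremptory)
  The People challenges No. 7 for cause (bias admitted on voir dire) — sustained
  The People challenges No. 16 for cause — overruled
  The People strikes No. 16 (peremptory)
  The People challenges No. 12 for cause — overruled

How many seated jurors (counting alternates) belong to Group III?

Removed: #4, #7, #10, #11, #16, #21.
Seated (8 incl. alternates): #1, #2, #3, #5, #6, #8, #9, #12.
Of those, in Group III: #3, #5, #6, #12 → 4.

4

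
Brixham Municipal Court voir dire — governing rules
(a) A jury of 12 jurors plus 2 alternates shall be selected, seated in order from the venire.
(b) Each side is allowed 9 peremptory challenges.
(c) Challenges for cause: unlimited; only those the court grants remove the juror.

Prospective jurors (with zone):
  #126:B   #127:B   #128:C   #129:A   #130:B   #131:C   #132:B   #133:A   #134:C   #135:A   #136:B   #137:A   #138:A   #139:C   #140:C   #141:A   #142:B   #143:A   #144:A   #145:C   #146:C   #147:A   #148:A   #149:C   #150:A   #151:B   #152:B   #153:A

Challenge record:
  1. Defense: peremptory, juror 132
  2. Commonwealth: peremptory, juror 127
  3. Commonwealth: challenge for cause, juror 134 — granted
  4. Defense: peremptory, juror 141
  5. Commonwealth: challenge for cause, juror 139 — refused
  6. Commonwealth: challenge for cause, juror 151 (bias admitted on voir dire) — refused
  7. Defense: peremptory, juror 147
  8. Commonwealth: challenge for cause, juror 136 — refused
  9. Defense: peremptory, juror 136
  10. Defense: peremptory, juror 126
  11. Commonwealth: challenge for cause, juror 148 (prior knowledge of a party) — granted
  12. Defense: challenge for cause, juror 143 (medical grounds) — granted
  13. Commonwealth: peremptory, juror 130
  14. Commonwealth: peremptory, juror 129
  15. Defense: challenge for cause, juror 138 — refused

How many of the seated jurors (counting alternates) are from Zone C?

Removed: #126, #127, #129, #130, #132, #134, #136, #141, #143, #147, #148.
Seated (14 incl. alternates): #128, #131, #133, #135, #137, #138, #139, #140, #142, #144, #145, #146, #149, #150.
Of those, in Zone C: #128, #131, #139, #140, #145, #146, #149 → 7.

7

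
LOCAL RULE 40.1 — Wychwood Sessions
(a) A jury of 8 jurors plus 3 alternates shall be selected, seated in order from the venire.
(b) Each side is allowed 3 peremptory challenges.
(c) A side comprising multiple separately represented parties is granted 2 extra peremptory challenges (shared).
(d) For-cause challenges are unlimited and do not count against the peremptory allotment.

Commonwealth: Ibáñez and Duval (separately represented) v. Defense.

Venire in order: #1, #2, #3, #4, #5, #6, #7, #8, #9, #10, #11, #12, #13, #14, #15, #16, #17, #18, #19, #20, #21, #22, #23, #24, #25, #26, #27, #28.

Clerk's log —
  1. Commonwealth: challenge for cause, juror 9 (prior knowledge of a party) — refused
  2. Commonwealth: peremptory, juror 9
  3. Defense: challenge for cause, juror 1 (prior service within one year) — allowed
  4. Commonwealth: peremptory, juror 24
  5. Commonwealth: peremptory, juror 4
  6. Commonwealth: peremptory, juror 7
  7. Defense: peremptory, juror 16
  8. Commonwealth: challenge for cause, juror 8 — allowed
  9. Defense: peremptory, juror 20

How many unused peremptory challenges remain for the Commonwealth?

Commonwealth allotment: 3 base + 2 multi-party = 5.
Commonwealth peremptories used: #9, #24, #4, #7 — 4 (for-cause on #9, #8 don't count).
Remaining: 5 − 4 = 1.

1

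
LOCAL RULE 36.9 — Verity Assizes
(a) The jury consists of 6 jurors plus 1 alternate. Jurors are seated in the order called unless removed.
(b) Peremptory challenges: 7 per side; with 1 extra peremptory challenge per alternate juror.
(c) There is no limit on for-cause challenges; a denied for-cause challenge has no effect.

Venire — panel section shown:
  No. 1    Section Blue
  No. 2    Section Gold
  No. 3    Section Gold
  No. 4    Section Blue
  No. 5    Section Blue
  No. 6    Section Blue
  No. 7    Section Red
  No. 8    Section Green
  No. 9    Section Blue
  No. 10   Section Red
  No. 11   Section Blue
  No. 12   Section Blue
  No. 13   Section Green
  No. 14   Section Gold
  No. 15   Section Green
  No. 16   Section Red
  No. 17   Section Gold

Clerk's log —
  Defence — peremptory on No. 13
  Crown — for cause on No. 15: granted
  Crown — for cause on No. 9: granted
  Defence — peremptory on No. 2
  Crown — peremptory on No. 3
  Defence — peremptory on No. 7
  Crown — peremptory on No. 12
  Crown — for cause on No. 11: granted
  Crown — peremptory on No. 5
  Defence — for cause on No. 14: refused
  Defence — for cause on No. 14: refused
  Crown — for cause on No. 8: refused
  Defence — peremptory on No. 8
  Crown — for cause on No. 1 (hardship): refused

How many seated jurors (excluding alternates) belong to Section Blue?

Removed: #2, #3, #5, #7, #8, #9, #11, #12, #13, #15.
Seated jurors 1–6: #1, #4, #6, #10, #14, #16 (alternates #17 not counted).
Of those, in Section Blue: #1, #4, #6 → 3.

3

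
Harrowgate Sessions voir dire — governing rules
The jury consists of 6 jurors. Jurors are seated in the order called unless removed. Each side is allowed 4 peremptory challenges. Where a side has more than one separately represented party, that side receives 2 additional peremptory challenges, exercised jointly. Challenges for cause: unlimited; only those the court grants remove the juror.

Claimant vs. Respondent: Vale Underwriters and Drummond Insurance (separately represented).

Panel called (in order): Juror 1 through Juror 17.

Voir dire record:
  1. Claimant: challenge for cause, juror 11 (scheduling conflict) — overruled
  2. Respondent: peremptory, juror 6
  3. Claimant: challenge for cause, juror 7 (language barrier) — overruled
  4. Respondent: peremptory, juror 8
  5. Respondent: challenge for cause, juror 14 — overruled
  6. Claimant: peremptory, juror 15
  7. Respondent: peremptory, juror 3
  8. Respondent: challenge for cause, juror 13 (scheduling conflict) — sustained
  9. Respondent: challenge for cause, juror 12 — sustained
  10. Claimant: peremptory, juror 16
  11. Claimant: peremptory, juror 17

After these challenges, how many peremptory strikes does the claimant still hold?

1

Claimant allotment: 4.
Claimant peremptories used: #15, #16, #17 — 3 (for-cause on #11, #7 don't count).
Remaining: 4 − 3 = 1.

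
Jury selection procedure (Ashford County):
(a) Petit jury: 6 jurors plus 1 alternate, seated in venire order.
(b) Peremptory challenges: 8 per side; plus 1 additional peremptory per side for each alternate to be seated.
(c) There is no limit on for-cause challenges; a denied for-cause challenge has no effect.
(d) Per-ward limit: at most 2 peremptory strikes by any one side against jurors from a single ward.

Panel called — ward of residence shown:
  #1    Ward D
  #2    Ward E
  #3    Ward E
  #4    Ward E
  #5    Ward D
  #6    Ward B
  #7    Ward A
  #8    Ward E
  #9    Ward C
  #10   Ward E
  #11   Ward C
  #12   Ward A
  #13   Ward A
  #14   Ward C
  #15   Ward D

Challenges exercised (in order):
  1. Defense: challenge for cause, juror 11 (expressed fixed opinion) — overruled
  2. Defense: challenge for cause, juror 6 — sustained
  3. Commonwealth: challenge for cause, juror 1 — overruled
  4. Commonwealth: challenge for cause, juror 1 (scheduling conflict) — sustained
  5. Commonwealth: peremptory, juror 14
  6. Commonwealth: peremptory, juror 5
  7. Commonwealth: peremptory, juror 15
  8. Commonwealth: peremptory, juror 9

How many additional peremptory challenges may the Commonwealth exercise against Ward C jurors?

Commonwealth peremptories so far: #14, #5, #15, #9 — 4 of 9 used, 5 left overall.
Against Ward C: #14, #9 — 2 used; per-ward cap 2 leaves 0.
Binding limit: min(5, 0) = 0.

0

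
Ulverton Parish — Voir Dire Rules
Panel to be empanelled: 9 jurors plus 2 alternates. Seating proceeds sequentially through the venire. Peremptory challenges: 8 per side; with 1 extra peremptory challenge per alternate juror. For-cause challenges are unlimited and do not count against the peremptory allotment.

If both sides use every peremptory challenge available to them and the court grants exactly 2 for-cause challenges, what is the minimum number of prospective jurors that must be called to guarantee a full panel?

33

Seats to fill: 9 + 2 alternates = 11.
Peremptories: 8 + 1×2 = 10 per side × 2 sides = 20.
For-cause removals: 2.
Minimum venire: 11 + 20 + 2 = 33.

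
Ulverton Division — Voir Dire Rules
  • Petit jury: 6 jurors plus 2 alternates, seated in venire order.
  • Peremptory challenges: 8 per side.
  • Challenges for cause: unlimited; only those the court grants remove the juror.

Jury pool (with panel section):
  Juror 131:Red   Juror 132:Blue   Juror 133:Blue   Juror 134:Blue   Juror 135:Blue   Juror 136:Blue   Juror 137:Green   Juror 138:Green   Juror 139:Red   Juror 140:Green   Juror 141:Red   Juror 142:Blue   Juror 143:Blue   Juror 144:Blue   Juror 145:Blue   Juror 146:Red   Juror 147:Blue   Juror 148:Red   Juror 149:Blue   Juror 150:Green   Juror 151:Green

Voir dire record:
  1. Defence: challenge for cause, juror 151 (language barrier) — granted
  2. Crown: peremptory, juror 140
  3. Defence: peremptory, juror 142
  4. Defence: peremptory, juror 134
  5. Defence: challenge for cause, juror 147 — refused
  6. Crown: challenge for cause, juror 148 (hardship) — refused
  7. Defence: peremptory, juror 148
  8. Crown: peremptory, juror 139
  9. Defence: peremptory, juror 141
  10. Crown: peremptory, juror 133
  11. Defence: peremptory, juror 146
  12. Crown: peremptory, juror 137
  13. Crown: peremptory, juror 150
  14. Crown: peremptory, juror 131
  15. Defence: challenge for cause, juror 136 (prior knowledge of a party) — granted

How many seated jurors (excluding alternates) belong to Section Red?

0

Removed: #131, #133, #134, #136, #137, #139, #140, #141, #142, #146, #148, #150, #151.
Seated jurors 1–6: #132, #135, #138, #143, #144, #145 (alternates #147, #149 not counted).
None of those are in Section Red → 0.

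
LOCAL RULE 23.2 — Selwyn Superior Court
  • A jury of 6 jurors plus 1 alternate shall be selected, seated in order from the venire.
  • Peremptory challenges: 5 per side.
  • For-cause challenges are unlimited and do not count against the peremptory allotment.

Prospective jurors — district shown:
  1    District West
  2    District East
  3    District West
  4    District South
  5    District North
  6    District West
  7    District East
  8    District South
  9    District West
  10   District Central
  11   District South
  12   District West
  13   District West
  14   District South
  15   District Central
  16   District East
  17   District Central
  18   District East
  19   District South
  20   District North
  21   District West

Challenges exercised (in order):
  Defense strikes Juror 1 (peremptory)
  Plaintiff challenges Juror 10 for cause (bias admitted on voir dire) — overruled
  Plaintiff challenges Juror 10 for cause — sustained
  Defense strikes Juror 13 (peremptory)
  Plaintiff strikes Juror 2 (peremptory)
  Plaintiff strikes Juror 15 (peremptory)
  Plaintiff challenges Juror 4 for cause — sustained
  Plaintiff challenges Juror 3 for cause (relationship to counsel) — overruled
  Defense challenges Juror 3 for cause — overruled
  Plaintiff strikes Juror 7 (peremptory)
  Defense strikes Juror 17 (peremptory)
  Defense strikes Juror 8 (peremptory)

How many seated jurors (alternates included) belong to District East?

0

Removed: #1, #2, #4, #7, #8, #10, #13, #15, #17.
Seated (7 incl. alternates): #3, #5, #6, #9, #11, #12, #14.
None of those are in District East → 0.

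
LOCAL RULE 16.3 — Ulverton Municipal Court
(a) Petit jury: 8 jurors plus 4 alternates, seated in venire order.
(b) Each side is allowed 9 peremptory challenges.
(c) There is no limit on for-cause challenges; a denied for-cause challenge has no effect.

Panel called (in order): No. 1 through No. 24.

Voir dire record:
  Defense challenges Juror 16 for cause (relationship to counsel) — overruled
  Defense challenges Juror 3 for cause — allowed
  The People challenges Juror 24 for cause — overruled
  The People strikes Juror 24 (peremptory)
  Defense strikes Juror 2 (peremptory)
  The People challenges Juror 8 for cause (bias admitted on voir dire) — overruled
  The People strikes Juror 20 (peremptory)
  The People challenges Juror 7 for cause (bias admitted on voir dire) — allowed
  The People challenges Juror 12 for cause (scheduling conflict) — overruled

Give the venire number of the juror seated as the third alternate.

14

Removed: #2, #3, #7, #20, #24. (#8, #12, #16 stay — for-cause denied.)
Seating in order: seats 1–8 → #1, #4, #5, #6, #8, #9, #10, #11; alternates → #12, #13, #14, #15.
So alternate 3 is #14.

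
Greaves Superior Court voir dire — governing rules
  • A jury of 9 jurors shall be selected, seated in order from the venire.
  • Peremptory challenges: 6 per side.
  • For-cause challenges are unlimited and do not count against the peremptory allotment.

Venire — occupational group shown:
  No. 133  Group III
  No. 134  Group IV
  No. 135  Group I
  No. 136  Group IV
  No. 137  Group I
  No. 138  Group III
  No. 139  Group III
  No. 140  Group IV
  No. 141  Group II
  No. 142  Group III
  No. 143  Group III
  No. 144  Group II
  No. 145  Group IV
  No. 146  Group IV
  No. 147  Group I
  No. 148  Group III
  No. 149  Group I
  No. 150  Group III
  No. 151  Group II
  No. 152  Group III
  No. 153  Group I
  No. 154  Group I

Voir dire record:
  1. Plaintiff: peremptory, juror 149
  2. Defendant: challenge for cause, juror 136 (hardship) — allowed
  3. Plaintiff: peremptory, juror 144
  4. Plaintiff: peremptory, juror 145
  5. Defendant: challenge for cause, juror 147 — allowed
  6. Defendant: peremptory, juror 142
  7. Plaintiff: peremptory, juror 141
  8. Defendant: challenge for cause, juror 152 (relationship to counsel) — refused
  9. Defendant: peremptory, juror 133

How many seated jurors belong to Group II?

0

Removed: #133, #136, #141, #142, #144, #145, #147, #149.
Seated jurors 1–9: #134, #135, #137, #138, #139, #140, #143, #146, #148.
None of those are in Group II → 0.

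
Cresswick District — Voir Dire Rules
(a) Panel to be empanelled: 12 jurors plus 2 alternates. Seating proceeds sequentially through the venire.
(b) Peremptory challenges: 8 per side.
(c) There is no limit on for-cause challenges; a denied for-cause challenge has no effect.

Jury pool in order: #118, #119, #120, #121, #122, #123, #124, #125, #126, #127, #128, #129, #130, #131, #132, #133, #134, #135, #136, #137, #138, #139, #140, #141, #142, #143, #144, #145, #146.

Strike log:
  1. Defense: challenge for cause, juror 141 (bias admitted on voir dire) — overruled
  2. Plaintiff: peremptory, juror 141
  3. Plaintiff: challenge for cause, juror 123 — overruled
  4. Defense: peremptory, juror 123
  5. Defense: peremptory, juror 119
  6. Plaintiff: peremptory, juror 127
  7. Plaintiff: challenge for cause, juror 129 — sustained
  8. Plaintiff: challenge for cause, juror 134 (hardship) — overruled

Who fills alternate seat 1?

Removed: #119, #123, #127, #129, #141. (#134 stays — for-cause denied.)
Seating in order: seats 1–12 → #118, #120, #121, #122, #124, #125, #126, #128, #130, #131, #132, #133; alternates → #134, #135.
So alternate 1 is #134.

134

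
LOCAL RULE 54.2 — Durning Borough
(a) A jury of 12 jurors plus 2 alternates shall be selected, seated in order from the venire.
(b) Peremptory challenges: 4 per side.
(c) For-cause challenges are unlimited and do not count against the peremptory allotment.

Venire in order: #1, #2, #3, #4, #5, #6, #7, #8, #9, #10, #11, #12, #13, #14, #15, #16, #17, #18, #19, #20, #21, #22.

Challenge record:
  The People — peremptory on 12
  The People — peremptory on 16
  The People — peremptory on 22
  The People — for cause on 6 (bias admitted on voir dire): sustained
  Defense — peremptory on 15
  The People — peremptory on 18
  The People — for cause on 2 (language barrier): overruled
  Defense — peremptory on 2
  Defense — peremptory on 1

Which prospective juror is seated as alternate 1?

Removed: #1, #2, #6, #12, #15, #16, #18, #22.
Filling seats in venire order through position 13: #3, #4, #5, #7, #8, #9, #10, #11, #13, #14, #17, #19, #20.
So alternate 1 is #20.

20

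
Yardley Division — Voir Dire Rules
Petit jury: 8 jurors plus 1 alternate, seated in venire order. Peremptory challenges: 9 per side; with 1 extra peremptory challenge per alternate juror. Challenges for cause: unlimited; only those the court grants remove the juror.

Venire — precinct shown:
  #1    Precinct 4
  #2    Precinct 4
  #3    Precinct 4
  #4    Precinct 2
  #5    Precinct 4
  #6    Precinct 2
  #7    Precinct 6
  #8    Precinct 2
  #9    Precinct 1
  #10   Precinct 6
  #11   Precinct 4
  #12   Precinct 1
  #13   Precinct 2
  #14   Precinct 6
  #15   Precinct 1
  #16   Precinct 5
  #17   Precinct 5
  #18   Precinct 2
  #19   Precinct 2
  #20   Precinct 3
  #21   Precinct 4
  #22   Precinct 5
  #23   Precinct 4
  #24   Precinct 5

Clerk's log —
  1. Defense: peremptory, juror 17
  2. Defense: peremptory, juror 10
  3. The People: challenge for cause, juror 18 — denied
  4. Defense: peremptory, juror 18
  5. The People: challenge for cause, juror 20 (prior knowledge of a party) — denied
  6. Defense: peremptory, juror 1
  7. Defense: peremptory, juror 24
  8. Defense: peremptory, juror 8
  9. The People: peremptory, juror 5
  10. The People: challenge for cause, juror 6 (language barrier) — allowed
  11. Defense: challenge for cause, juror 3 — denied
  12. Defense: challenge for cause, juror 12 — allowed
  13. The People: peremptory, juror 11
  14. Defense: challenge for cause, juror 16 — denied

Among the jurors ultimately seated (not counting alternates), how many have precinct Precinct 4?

Removed: #1, #5, #6, #8, #10, #11, #12, #17, #18, #24.
Seated jurors 1–8: #2, #3, #4, #7, #9, #13, #14, #15 (alternates #16 not counted).
Of those, in Precinct 4: #2, #3 → 2.

2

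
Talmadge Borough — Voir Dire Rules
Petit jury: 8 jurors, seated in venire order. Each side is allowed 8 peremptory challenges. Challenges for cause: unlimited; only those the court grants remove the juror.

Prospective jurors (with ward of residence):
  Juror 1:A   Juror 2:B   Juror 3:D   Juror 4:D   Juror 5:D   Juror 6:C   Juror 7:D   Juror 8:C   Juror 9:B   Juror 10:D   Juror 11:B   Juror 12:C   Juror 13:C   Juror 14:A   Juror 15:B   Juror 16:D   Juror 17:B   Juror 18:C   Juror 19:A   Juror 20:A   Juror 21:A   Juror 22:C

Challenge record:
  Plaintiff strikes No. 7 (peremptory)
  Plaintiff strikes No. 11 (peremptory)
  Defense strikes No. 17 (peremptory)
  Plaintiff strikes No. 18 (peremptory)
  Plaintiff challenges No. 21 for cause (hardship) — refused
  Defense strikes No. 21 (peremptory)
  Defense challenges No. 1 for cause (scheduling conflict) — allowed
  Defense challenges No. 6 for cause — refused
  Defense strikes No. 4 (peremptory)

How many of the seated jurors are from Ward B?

Removed: #1, #4, #7, #11, #17, #18, #21.
Seated jurors 1–8: #2, #3, #5, #6, #8, #9, #10, #12.
Of those, in Ward B: #2, #9 → 2.

2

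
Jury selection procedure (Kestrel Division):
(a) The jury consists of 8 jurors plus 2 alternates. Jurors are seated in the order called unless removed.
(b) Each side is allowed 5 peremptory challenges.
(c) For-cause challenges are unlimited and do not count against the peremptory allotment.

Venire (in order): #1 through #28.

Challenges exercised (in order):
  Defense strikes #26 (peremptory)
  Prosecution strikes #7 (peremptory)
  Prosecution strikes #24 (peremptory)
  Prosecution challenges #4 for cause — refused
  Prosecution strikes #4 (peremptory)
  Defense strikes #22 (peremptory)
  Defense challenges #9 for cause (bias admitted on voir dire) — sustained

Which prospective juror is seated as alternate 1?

12

Removed: #4, #7, #9, #22, #24, #26.
Filling seats in venire order through position 9: #1, #2, #3, #5, #6, #8, #10, #11, #12.
So alternate 1 is #12.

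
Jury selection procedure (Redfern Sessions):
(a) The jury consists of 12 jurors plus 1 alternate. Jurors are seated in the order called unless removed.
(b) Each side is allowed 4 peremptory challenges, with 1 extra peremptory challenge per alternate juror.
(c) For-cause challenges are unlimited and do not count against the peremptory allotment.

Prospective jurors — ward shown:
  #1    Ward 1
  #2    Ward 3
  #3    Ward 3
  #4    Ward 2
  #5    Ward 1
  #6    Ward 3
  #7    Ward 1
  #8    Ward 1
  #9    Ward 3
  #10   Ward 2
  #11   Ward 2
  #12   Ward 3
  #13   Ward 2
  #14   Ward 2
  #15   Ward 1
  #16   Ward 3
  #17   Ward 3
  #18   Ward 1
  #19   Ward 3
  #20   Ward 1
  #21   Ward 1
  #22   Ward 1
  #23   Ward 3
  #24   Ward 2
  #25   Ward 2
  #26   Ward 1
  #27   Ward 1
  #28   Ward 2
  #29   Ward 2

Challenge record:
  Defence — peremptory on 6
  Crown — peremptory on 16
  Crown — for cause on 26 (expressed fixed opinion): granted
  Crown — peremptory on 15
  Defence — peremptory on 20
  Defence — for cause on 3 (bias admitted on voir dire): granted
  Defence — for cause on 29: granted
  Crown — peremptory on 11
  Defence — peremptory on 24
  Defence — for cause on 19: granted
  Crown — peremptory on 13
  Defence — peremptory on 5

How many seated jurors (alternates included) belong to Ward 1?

6

Removed: #3, #5, #6, #11, #13, #15, #16, #19, #20, #24, #26, #29.
Seated (13 incl. alternates): #1, #2, #4, #7, #8, #9, #10, #12, #14, #17, #18, #21, #22.
Of those, in Ward 1: #1, #7, #8, #18, #21, #22 → 6.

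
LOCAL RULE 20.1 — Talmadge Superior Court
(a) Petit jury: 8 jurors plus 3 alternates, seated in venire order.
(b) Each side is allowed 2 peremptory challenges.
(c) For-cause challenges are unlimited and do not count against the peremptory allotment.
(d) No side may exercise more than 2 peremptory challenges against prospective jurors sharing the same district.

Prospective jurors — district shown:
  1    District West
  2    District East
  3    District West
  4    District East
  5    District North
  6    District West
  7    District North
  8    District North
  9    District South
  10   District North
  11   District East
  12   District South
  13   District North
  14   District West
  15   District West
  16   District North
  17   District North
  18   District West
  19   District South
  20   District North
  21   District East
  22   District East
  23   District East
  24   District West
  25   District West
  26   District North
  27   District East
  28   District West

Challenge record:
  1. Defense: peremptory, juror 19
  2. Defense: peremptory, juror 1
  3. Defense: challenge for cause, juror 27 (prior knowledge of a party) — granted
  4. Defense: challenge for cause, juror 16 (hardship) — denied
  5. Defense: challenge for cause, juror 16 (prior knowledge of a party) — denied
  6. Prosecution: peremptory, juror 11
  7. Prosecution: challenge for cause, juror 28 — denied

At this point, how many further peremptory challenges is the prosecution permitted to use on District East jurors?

Prosecution peremptories so far: #11 — 1 of 2 used, 1 left overall.
Against District East: #11 — 1 used; per-district cap 2 leaves 1.
Binding limit: min(1, 1) = 1.

1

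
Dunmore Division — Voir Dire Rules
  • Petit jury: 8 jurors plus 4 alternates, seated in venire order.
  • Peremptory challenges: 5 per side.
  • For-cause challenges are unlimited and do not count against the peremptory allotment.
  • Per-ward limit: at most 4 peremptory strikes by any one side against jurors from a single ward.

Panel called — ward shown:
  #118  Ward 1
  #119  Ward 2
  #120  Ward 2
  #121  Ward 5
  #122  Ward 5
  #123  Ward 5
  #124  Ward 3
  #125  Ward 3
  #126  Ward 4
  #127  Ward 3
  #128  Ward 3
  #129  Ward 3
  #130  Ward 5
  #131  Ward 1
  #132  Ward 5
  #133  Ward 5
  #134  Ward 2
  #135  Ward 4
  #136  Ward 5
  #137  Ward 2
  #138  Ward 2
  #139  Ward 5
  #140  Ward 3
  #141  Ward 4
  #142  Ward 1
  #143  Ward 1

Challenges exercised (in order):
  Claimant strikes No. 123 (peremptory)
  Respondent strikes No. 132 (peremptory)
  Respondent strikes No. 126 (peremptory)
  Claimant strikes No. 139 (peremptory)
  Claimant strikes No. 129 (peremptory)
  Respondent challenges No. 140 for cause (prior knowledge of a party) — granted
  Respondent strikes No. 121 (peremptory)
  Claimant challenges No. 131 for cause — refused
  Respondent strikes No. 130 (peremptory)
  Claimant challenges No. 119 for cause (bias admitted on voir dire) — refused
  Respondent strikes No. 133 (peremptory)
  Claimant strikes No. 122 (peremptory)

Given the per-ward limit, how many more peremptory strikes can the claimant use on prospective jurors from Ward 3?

Claimant peremptories so far: #123, #139, #129, #122 — 4 of 5 used, 1 left overall.
Against Ward 3: #129 — 1 used; per-ward cap 4 leaves 3.
Binding limit: min(1, 3) = 1.

1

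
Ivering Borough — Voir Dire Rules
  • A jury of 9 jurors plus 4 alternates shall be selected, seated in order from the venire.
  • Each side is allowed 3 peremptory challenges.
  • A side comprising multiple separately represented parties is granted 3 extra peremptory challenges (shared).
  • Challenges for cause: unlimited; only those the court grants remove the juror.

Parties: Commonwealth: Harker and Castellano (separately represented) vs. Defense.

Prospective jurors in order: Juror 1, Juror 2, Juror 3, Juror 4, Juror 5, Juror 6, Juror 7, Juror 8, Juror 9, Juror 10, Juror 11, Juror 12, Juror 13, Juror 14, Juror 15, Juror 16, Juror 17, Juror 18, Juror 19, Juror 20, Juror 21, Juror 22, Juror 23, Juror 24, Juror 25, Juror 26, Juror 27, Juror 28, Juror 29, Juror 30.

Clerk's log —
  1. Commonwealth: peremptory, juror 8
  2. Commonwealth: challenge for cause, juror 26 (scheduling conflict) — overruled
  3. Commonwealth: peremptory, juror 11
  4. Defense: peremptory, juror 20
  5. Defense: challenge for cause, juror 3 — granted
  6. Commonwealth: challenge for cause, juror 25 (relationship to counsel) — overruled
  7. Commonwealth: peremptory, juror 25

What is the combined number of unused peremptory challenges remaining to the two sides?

Commonwealth allotment: 3 base + 3 multi-party = 6. Defense allotment: 3.
Commonwealth peremptories used: #8, #11, #25 — 3 (for-cause on #26, #25 don't count).
Defense peremptories used: #20 — 1 (the for-cause on #3 doesn't count).
Remaining: (6 − 3) + (3 − 1) = 5.

5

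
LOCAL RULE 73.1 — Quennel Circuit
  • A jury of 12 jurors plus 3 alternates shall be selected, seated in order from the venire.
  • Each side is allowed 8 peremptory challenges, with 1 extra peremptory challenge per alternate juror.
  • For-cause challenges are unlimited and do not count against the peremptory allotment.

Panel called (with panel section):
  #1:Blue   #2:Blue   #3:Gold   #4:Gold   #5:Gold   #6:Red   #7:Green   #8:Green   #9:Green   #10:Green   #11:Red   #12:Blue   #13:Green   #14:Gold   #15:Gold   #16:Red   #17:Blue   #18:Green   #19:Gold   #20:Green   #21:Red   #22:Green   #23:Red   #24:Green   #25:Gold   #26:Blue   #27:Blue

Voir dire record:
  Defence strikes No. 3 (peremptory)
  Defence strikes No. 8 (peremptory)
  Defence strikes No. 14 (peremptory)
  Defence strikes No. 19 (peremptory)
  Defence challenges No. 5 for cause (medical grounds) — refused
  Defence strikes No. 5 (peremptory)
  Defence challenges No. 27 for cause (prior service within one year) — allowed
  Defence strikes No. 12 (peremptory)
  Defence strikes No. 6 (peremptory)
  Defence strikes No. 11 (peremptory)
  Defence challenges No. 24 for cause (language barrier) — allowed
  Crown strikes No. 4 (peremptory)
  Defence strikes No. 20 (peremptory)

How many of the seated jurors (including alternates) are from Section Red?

3

Removed: #3, #4, #5, #6, #8, #11, #12, #14, #19, #20, #24, #27.
Seated (15 incl. alternates): #1, #2, #7, #9, #10, #13, #15, #16, #17, #18, #21, #22, #23, #25, #26.
Of those, in Section Red: #16, #21, #23 → 3.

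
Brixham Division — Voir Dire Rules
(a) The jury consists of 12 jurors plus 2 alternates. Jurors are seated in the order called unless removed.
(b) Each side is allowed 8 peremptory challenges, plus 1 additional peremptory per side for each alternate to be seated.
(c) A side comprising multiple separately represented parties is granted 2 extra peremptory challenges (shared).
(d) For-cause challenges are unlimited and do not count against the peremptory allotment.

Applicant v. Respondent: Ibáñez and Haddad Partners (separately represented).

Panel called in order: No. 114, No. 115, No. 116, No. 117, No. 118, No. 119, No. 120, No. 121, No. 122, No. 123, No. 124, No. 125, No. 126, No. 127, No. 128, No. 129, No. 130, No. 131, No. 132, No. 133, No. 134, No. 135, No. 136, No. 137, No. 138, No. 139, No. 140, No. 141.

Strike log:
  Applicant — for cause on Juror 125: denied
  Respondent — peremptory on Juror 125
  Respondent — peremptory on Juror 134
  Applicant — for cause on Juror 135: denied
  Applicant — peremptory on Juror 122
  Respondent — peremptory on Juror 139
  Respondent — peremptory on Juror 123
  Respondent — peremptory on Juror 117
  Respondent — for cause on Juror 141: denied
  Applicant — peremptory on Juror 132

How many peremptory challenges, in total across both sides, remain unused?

15

Applicant allotment: 8 base + 1 × 2 alternates = 10. Respondent allotment: 8 base + 1 × 2 alternates + 2 multi-party = 12.
Applicant peremptories used: #122, #132 — 2 (for-cause on #125, #135 don't count).
Respondent peremptories used: #125, #134, #139, #123, #117 — 5 (the for-cause on #141 doesn't count).
Remaining: (10 − 2) + (12 − 5) = 15.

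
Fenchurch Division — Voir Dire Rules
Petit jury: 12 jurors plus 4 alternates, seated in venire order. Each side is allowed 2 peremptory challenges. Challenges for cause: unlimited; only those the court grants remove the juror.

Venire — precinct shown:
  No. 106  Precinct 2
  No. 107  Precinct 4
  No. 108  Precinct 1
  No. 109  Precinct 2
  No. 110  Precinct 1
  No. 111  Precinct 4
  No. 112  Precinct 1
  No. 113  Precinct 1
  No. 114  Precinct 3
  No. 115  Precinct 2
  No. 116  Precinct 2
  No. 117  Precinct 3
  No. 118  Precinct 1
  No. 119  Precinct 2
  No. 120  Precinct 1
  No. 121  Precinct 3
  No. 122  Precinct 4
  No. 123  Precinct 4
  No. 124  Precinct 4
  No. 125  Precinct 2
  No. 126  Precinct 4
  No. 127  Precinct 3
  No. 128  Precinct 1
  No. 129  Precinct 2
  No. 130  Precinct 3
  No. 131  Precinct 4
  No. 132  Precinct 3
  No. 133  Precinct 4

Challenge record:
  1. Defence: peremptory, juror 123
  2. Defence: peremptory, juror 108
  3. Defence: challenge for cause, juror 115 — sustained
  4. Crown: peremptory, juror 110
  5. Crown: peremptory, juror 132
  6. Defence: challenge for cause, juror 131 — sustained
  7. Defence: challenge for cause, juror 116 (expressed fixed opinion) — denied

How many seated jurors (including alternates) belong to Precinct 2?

5

Removed: #108, #110, #115, #123, #131, #132.
Seated (16 incl. alternates): #106, #107, #109, #111, #112, #113, #114, #116, #117, #118, #119, #120, #121, #122, #124, #125.
Of those, in Precinct 2: #106, #109, #116, #119, #125 → 5.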